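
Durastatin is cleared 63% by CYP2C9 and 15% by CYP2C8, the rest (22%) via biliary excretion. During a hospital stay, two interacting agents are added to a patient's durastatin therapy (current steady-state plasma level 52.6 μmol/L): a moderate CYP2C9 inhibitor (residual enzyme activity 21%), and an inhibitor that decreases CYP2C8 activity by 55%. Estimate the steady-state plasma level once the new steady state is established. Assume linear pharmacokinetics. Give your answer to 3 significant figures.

CYP2C9: 0.63 × 0.21 = 0.1323
CYP2C8: 0.15 × 0.45 = 0.0675
Other: 0.22 (unchanged)
Relative clearance = 0.1323 + 0.0675 + 0.22 = 0.4198.
Steady-state plasma level ∝ 1/CL: new value = 52.6 / 0.4198 = 125 μmol/L.

125 μmol/L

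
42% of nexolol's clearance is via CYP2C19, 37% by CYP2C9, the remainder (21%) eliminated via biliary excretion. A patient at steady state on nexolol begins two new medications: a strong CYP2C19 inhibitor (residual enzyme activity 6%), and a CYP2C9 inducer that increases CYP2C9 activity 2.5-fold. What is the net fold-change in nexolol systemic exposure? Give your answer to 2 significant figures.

0.86

The CYP2C19 pathway (42% of clearance) falls to 0.06× activity: 0.42 × 0.06 = 0.0252.
The CYP2C9 pathway (37% of clearance) is boosted to 2.5× activity: 0.37 × 2.5 = 0.925.
Non-CYP routes (21%) are unchanged.
Relative clearance = 0.0252 + 0.925 + 0.21 = 1.1602.
Systemic exposure ∝ 1/CL: fold-change = 1 / 1.1602 = 0.86.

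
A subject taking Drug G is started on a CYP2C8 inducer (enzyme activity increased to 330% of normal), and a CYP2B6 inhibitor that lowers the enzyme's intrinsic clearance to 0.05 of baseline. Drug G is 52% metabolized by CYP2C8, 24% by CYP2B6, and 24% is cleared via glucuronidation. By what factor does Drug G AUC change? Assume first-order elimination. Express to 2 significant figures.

The CYP2C8 pathway (52% of clearance) rises to 3.3× activity: 0.52 × 3.3 = 1.716.
The CYP2B6 pathway (24% of clearance) drops to 0.05× activity: 0.24 × 0.05 = 0.012.
The remaining 24% of clearance is unaffected.
New clearance relative to baseline: 1.716 + 0.012 + 0.24 = 1.968.
AUC ∝ 1/CL: fold-change = 1 / 1.968 = 0.51.

0.51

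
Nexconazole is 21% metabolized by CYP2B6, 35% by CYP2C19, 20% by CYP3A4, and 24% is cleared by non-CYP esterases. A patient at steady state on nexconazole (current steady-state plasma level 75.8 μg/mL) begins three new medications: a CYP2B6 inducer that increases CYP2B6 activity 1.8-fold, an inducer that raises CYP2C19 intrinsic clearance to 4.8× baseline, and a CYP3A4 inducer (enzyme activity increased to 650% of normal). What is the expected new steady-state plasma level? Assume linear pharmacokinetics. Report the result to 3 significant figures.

CYP2B6: 0.21 × 1.8 = 0.378
CYP2C19: 0.35 × 4.8 = 1.68
CYP3A4: 0.2 × 6.5 = 1.3
Other: 0.24 (unchanged)
CL_new/CL_old = 0.378 + 1.68 + 1.3 + 0.24 = 3.598.
Dividing the baseline by the relative clearance: 75.8 / 3.598 = 21.1 μg/mL.

21.1 μg/mL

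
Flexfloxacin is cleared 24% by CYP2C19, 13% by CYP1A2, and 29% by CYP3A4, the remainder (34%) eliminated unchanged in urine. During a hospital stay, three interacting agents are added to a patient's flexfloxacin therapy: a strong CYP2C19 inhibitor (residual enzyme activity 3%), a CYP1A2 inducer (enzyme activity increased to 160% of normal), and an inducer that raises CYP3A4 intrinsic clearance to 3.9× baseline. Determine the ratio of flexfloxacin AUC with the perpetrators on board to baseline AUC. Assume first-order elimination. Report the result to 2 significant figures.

The CYP2C19 pathway (24% of clearance) is reduced to 0.03× activity: 0.24 × 0.03 = 0.0072.
The CYP1A2 pathway (13% of clearance) increases to 1.6× activity: 0.13 × 1.6 = 0.208.
The CYP3A4 pathway (29% of clearance) increases to 3.9× activity: 0.29 × 3.9 = 1.131.
Non-CYP routes (34%) are unchanged.
New clearance relative to baseline: 0.0072 + 0.208 + 1.131 + 0.34 = 1.6862.
Net AUC ratio = 1 / 1.6862 = 0.59.

0.59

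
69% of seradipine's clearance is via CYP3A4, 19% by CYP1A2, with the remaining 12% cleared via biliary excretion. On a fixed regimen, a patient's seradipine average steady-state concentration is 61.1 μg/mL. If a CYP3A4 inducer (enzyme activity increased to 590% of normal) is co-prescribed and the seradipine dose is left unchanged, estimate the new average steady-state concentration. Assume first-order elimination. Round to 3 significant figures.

The CYP3A4 pathway (69% of clearance) increases to 5.9× activity: 0.69 × 5.9 = 4.071.
CYP1A2 (19%) and the residual 12% are unaffected.
Relative clearance = 4.071 + 0.19 + 0.12 = 4.381.
New average steady-state concentration = baseline ÷ relative clearance = 61.1 / 4.381 = 13.9 μg/mL.

13.9 μg/mL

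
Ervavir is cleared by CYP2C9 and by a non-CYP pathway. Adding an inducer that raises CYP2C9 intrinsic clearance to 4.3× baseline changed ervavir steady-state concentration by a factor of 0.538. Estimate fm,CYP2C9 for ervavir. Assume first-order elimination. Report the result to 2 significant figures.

CL'/CL = 1 / 0.538 = 1.859
4.3·fm + (1 − fm) = 1.859
fm = (1.859 − 1) / (4.3 − 1) = 0.26

0.26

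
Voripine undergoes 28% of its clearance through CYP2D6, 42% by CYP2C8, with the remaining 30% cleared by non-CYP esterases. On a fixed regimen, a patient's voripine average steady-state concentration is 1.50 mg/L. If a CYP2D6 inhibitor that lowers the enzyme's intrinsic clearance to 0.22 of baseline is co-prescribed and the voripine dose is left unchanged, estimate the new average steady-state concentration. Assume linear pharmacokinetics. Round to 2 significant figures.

CYP2D6: 0.28 × 0.22 = 0.0616
CYP2C8: 0.42 (unchanged)
Other: 0.3 (unchanged)
CL_new/CL_old = 0.0616 + 0.42 + 0.3 = 0.7816.
Average steady-state concentration ∝ 1/CL, so new value = 1.50 / 0.7816 = 1.9 mg/L.

1.9 mg/L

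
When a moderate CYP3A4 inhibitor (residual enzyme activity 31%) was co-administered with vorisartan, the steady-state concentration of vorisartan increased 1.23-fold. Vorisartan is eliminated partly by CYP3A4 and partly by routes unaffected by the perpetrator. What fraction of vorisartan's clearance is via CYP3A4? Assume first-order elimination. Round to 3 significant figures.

CL'/CL = 1 / 1.23 = 0.813
0.31·fm + (1 − fm) = 0.813
fm = (0.813 − 1) / (0.31 − 1) = 0.271

0.271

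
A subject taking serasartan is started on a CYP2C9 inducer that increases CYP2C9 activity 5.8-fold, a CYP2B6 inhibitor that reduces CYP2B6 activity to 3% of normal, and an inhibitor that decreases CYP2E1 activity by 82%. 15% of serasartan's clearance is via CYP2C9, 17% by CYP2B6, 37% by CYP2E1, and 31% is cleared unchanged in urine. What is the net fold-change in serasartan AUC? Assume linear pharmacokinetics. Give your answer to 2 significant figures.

The CYP2C9 pathway (15% of clearance) rises to 5.8× activity: 0.15 × 5.8 = 0.87.
The CYP2B6 pathway (17% of clearance) drops to 0.03× activity: 0.17 × 0.03 = 0.0051.
The CYP2E1 pathway (37% of clearance) falls to 0.18× activity: 0.37 × 0.18 = 0.0666.
Non-CYP routes (31%) are unchanged.
CL_new/CL_old = 0.87 + 0.0051 + 0.0666 + 0.31 = 1.2517.
AUC ∝ 1/CL: fold-change = 1 / 1.2517 = 0.80.

0.80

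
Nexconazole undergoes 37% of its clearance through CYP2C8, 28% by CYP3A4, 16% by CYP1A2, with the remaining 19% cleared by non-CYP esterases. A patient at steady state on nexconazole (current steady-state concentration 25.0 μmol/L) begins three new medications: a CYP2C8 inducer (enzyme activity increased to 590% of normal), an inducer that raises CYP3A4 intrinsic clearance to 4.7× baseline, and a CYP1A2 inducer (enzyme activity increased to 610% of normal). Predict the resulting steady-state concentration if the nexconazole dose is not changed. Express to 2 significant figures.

5.4 μmol/L

The CYP2C8 pathway (37% of clearance) increases to 5.9× activity: 0.37 × 5.9 = 2.183.
The CYP3A4 pathway (28% of clearance) increases to 4.7× activity: 0.28 × 4.7 = 1.316.
The CYP1A2 pathway (16% of clearance) increases to 6.1× activity: 0.16 × 6.1 = 0.976.
The remaining 19% of clearance is unaffected.
CL_new/CL_old = 2.183 + 1.316 + 0.976 + 0.19 = 4.665.
Steady-state concentration ∝ 1/CL: new value = 25.0 / 4.665 = 5.4 μmol/L.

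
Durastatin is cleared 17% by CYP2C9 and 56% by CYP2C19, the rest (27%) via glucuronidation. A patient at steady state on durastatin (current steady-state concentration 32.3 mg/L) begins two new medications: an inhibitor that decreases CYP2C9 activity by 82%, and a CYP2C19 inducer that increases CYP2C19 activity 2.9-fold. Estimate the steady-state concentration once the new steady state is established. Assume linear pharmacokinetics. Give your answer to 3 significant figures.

16.8 mg/L

The CYP2C9 pathway (17% of clearance) falls to 0.18× activity: 0.17 × 0.18 = 0.0306.
The CYP2C19 pathway (56% of clearance) is boosted to 2.9× activity: 0.56 × 2.9 = 1.624.
The remaining 27% of clearance is unaffected.
CL_new/CL_old = 0.0306 + 1.624 + 0.27 = 1.9246.
Dividing the baseline by the relative clearance: 32.3 / 1.9246 = 16.8 mg/L.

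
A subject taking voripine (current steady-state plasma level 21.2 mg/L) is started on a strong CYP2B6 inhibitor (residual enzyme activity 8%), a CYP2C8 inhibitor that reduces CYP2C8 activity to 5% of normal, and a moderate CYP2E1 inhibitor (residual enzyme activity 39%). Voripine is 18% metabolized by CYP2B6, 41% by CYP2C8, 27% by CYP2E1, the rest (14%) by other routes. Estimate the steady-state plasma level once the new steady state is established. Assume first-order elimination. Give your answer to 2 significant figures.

76 mg/L

The CYP2B6 pathway (18% of clearance) drops to 0.08× activity: 0.18 × 0.08 = 0.0144.
The CYP2C8 pathway (41% of clearance) falls to 0.05× activity: 0.41 × 0.05 = 0.0205.
The CYP2E1 pathway (27% of clearance) falls to 0.39× activity: 0.27 × 0.39 = 0.1053.
Non-CYP routes (14%) are unchanged.
New clearance relative to baseline: 0.0144 + 0.0205 + 0.1053 + 0.14 = 0.2802.
Dividing the baseline by the relative clearance: 21.2 / 0.2802 = 76 mg/L.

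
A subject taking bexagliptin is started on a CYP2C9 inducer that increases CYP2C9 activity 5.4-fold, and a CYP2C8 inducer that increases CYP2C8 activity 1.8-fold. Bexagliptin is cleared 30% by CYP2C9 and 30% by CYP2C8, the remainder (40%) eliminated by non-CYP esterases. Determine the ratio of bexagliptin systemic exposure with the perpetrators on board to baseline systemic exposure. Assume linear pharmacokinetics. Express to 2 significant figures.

CYP2C9: 0.3 × 5.4 = 1.62
CYP2C8: 0.3 × 1.8 = 0.54
Other: 0.4 (unchanged)
Relative clearance = 1.62 + 0.54 + 0.4 = 2.56.
Because systemic exposure varies inversely with clearance, the combined effect is 1 / 2.56 = 0.39.

0.39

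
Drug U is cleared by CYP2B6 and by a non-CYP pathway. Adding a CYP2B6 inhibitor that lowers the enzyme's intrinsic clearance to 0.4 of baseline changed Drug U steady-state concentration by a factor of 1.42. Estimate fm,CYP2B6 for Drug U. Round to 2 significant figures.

0.49

Call the CYP2B6 fraction fm. After the interaction, CL_new/CL_old = fm × 0.4 + (1 − fm).
Steady-state concentration ratio = 1 / (new CL fraction), so new CL fraction = 1 / 1.42 = 0.7042.
fm × 0.4 + 1 − fm = 0.7042  ⇒  fm × (0.4 − 1) = −0.2958  ⇒  fm = 0.49.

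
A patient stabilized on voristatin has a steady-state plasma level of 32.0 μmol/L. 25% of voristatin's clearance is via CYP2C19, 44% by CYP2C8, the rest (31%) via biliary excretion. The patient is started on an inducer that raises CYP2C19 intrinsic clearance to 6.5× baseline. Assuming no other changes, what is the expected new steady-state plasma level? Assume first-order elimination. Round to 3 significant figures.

The CYP2C19 pathway (25% of clearance) increases to 6.5× activity: 0.25 × 6.5 = 1.625.
CYP2C8 (44%) and the residual 31% are unaffected.
Relative clearance = 1.625 + 0.44 + 0.31 = 2.375.
Steady-state plasma level ∝ 1/CL, so new value = 32.0 / 2.375 = 13.5 μmol/L.

13.5 μmol/L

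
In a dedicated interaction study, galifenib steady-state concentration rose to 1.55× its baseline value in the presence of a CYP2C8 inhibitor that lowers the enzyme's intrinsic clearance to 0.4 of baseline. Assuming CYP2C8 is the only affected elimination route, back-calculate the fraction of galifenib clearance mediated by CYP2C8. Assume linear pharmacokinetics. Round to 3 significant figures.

Let x = fm,CYP2C8. Because steady-state concentration ∝ 1/CL, relative clearance fell to 1/1.55 = 0.6452.
Setting x·0.4 + (1 − x) = 0.6452 and solving: x = (0.6452 − 1)/(0.4 − 1) = 0.591.

0.591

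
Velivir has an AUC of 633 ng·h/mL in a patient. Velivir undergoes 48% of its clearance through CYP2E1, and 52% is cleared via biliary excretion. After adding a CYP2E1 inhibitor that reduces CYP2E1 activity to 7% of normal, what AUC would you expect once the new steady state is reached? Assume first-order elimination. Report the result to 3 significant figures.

1.14 × 10³ ng·h/mL

CYP2E1: 0.48 × 0.07 = 0.0336
Other: 0.52 (unchanged)
CL_new/CL_old = 0.0336 + 0.52 = 0.5536.
AUC ∝ 1/CL, so new value = 633 / 0.5536 = 1.14 × 10³ ng·h/mL.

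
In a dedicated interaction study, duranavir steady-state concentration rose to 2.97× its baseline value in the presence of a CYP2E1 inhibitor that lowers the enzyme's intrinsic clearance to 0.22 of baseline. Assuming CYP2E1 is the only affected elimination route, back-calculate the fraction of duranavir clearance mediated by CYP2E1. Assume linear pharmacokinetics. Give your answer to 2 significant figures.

0.85

Let x = fm,CYP2E1. Because steady-state concentration ∝ 1/CL, relative clearance fell to 1/2.97 = 0.3367.
Setting x·0.22 + (1 − x) = 0.3367 and solving: x = (0.3367 − 1)/(0.22 − 1) = 0.85.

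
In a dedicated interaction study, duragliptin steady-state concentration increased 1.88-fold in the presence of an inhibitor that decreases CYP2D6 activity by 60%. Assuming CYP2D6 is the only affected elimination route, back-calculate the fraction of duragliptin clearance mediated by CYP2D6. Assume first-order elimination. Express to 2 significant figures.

CL'/CL = 1 / 1.88 = 0.5319
0.4·fm + (1 − fm) = 0.5319
fm = (0.5319 − 1) / (0.4 − 1) = 0.78

0.78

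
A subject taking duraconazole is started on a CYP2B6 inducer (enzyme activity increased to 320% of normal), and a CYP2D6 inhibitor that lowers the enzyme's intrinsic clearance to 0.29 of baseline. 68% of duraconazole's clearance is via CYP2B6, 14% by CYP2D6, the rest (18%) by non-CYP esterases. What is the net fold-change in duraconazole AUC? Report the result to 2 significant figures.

0.42

The CYP2B6 pathway (68% of clearance) is boosted to 3.2× activity: 0.68 × 3.2 = 2.176.
The CYP2D6 pathway (14% of clearance) drops to 0.29× activity: 0.14 × 0.29 = 0.0406.
The remaining 18% of clearance is unaffected.
CL_new/CL_old = 2.176 + 0.0406 + 0.18 = 2.3966.
AUC ∝ 1/CL: fold-change = 1 / 2.3966 = 0.42.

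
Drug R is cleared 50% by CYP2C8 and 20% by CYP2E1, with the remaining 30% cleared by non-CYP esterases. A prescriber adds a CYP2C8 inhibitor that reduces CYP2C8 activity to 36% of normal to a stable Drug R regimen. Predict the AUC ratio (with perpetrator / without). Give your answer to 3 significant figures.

1.47

The CYP2C8 pathway (50% of clearance) drops to 0.36× activity: 0.5 × 0.36 = 0.18.
CYP2E1 (20%) and the residual 30% are unaffected.
New clearance relative to baseline: 0.18 + 0.2 + 0.3 = 0.68.
AUC ratio = CL_old/CL_new = 1 / 0.68 = 1.47.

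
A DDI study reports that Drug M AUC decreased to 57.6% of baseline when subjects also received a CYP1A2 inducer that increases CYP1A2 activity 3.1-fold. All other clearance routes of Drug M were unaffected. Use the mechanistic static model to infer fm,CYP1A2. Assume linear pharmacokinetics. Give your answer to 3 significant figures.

0.351

Call the CYP1A2 fraction fm. After the interaction, CL_new/CL_old = fm × 3.1 + (1 − fm).
AUC ratio = 1 / (new CL fraction), so new CL fraction = 1 / 0.576 = 1.736.
fm × 3.1 + 1 − fm = 1.736  ⇒  fm × (3.1 − 1) = 0.7361  ⇒  fm = 0.351.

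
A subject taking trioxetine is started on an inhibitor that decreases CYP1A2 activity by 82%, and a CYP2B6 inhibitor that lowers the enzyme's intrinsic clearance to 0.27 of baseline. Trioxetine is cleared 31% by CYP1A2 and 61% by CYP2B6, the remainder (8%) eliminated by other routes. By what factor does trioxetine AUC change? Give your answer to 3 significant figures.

3.33

The CYP1A2 pathway (31% of clearance) is reduced to 0.18× activity: 0.31 × 0.18 = 0.0558.
The CYP2B6 pathway (61% of clearance) is reduced to 0.27× activity: 0.61 × 0.27 = 0.1647.
The remaining 8% of clearance is unaffected.
CL_new/CL_old = 0.0558 + 0.1647 + 0.08 = 0.3005.
Net AUC ratio = 1 / 0.3005 = 3.33.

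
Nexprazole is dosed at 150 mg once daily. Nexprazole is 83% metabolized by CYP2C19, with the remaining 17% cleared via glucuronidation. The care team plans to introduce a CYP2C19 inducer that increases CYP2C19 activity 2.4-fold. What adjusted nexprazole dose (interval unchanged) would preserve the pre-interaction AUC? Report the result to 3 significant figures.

324 mg

CYP2C19: 0.83 × 2.4 = 1.992
Other: 0.17 (unchanged)
CL_new/CL_old = 1.992 + 0.17 = 2.162.
Exposure is unchanged when dose changes in proportion to clearance. New dose = 150 mg × 2.162 = 324 mg.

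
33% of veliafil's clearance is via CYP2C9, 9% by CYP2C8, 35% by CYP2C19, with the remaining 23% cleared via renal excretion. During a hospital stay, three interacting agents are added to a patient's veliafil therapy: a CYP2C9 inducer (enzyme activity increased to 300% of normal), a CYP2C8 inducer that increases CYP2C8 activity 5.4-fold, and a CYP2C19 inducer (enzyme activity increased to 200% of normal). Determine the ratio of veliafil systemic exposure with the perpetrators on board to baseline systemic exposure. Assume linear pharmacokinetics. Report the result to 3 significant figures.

0.416

The CYP2C9 pathway (33% of clearance) is boosted to 3× activity: 0.33 × 3 = 0.99.
The CYP2C8 pathway (9% of clearance) increases to 5.4× activity: 0.09 × 5.4 = 0.486.
The CYP2C19 pathway (35% of clearance) rises to 2× activity: 0.35 × 2 = 0.7.
Non-CYP routes (23%) are unchanged.
New clearance relative to baseline: 0.99 + 0.486 + 0.7 + 0.23 = 2.406.
Systemic exposure ∝ 1/CL: fold-change = 1 / 2.406 = 0.416.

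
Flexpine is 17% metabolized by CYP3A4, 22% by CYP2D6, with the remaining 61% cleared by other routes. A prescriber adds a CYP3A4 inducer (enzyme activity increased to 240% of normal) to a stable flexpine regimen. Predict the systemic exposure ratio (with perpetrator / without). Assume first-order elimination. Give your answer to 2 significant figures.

0.81

The CYP3A4 pathway (17% of clearance) rises to 2.4× activity: 0.17 × 2.4 = 0.408.
CYP2D6 (22%) and the residual 61% are unaffected.
CL_new/CL_old = 0.408 + 0.22 + 0.61 = 1.238.
Systemic exposure is inversely proportional to clearance, so the fold-change is 1 / 1.238 = 0.81.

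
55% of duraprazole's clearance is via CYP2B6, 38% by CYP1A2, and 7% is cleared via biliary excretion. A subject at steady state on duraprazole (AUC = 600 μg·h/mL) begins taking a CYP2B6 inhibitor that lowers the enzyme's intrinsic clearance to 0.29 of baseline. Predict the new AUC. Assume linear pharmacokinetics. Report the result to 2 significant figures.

9.8 × 10² μg·h/mL

The CYP2B6 pathway (55% of clearance) is reduced to 0.29× activity: 0.55 × 0.29 = 0.1595.
CYP1A2 (38%) and the residual 7% are unaffected.
Relative clearance = 0.1595 + 0.38 + 0.07 = 0.6095.
AUC ∝ 1/CL, so new value = 600 / 0.6095 = 9.8 × 10² μg·h/mL.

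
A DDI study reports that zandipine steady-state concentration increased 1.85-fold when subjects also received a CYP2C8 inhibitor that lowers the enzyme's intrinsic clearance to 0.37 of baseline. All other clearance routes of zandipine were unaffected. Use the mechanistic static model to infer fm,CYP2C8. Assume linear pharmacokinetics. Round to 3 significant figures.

0.729

CL'/CL = 1 / 1.85 = 0.5405
0.37·fm + (1 − fm) = 0.5405
fm = (0.5405 − 1) / (0.37 − 1) = 0.729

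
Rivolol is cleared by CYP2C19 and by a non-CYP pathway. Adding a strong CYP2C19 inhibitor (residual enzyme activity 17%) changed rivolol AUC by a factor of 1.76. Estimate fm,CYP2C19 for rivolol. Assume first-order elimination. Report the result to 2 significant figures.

0.52

Let x = fm,CYP2C19. Because AUC ∝ 1/CL, relative clearance fell to 1/1.76 = 0.5682.
Setting x·0.17 + (1 − x) = 0.5682 and solving: x = (0.5682 − 1)/(0.17 − 1) = 0.52.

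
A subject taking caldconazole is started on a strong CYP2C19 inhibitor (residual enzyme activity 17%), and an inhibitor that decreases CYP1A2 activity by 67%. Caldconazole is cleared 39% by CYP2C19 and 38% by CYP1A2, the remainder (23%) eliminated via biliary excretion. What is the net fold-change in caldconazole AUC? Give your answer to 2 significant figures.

2.4

CYP2C19: 0.39 × 0.17 = 0.0663
CYP1A2: 0.38 × 0.33 = 0.1254
Other: 0.23 (unchanged)
New clearance relative to baseline: 0.0663 + 0.1254 + 0.23 = 0.4217.
Net AUC ratio = 1 / 0.4217 = 2.4.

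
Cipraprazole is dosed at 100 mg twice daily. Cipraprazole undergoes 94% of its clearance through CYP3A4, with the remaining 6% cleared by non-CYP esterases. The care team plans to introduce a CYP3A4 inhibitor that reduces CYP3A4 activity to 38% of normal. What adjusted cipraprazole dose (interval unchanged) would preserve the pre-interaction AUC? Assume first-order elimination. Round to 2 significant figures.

The CYP3A4 pathway (94% of clearance) falls to 0.38× activity: 0.94 × 0.38 = 0.3572.
The remaining 6% of clearance is unaffected.
Relative clearance = 0.3572 + 0.06 = 0.4172.
Exposure is unchanged when dose changes in proportion to clearance. New dose = 100 mg × 0.4172 = 42 mg.

42 mg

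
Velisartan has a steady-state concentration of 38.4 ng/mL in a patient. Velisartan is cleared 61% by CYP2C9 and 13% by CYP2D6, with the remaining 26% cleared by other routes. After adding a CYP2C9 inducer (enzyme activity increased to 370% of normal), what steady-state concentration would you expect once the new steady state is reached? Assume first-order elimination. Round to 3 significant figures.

14.5 ng/mL

The CYP2C9 pathway (61% of clearance) increases to 3.7× activity: 0.61 × 3.7 = 2.257.
CYP2D6 (13%) and the residual 26% are unaffected.
CL_new/CL_old = 2.257 + 0.13 + 0.26 = 2.647.
Steady-state concentration ∝ 1/CL, so new value = 38.4 / 2.647 = 14.5 ng/mL.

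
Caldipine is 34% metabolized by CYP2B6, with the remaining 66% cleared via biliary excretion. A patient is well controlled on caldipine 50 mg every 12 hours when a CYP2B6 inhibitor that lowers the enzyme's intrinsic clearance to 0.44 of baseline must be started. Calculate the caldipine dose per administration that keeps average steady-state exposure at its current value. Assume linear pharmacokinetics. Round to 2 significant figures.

CYP2B6: 0.34 × 0.44 = 0.1496
Other: 0.66 (unchanged)
New clearance relative to baseline: 0.1496 + 0.66 = 0.8096.
To maintain the same steady-state level, dose must scale with clearance: new dose = 50 × 0.8096 = 40 mg.

40 mg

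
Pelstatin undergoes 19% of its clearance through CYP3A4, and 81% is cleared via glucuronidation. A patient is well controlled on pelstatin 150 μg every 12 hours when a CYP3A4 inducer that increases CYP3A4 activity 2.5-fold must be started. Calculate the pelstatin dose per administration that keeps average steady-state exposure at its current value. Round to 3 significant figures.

The CYP3A4 pathway (19% of clearance) is boosted to 2.5× activity: 0.19 × 2.5 = 0.475.
The remaining 81% of clearance is unaffected.
Relative clearance = 0.475 + 0.81 = 1.285.
Exposure is unchanged when dose changes in proportion to clearance. New dose = 150 μg × 1.285 = 193 μg.

193 μg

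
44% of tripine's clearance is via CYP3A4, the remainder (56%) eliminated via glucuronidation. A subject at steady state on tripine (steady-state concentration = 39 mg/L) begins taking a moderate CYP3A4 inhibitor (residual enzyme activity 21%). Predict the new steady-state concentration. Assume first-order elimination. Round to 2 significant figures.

60 mg/L

CYP3A4: 0.44 × 0.21 = 0.0924
Other: 0.56 (unchanged)
CL_new/CL_old = 0.0924 + 0.56 = 0.6524.
Steady-state concentration ∝ 1/CL, so new value = 39 / 0.6524 = 60 mg/L.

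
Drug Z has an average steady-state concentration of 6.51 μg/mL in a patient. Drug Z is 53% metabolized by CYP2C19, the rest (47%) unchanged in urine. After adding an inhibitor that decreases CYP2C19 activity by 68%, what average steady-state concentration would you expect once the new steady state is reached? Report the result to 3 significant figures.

The CYP2C19 pathway (53% of clearance) falls to 0.32× activity: 0.53 × 0.32 = 0.1696.
Non-CYP routes (47%) are unchanged.
New clearance relative to baseline: 0.1696 + 0.47 = 0.6396.
Average steady-state concentration ∝ 1/CL, so new value = 6.51 / 0.6396 = 10.2 μg/mL.

10.2 μg/mL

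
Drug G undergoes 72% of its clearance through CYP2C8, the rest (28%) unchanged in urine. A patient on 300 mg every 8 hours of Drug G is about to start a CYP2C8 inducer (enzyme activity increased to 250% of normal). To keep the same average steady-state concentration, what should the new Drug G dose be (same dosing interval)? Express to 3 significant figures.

The CYP2C8 pathway (72% of clearance) is boosted to 2.5× activity: 0.72 × 2.5 = 1.8.
The remaining 28% of clearance is unaffected.
CL_new/CL_old = 1.8 + 0.28 = 2.08.
To maintain the same steady-state level, dose must scale with clearance: new dose = 300 × 2.08 = 624 mg.

624 mg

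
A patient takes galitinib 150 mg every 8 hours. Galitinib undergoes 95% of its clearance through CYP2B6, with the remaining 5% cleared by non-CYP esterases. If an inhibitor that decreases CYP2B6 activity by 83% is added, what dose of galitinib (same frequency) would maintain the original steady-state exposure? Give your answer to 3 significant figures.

The CYP2B6 pathway (95% of clearance) is reduced to 0.17× activity: 0.95 × 0.17 = 0.1615.
Non-CYP routes (5%) are unchanged.
CL_new/CL_old = 0.1615 + 0.05 = 0.2115.
To maintain the same steady-state level, dose must scale with clearance: new dose = 150 × 0.2115 = 31.7 mg.

31.7 mg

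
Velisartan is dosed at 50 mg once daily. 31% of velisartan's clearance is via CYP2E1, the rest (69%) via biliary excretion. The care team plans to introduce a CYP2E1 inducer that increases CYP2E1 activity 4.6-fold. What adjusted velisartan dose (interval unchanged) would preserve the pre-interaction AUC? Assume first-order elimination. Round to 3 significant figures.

106 mg

The CYP2E1 pathway (31% of clearance) rises to 4.6× activity: 0.31 × 4.6 = 1.426.
Non-CYP routes (69%) are unchanged.
Relative clearance = 1.426 + 0.69 = 2.116.
To maintain the same steady-state level, dose must scale with clearance: new dose = 50 × 2.116 = 106 mg.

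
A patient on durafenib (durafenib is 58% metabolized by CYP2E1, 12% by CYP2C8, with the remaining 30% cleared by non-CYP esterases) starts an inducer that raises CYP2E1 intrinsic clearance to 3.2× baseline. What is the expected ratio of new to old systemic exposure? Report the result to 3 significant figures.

0.439

The CYP2E1 pathway (58% of clearance) increases to 3.2× activity: 0.58 × 3.2 = 1.856.
CYP2C8 (12%) and the residual 30% are unaffected.
CL_new/CL_old = 1.856 + 0.12 + 0.3 = 2.276.
Systemic exposure ratio = CL_old/CL_new = 1 / 2.276 = 0.439.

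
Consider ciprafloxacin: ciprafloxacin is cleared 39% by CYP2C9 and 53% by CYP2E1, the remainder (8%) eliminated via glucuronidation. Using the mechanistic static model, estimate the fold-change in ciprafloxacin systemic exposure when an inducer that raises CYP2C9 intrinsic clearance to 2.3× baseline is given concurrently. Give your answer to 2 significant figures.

0.66

The CYP2C9 pathway (39% of clearance) is boosted to 2.3× activity: 0.39 × 2.3 = 0.897.
CYP2E1 (53%) and the residual 8% are unaffected.
Relative clearance = 0.897 + 0.53 + 0.08 = 1.507.
Systemic exposure is inversely proportional to clearance, so the fold-change is 1 / 1.507 = 0.66.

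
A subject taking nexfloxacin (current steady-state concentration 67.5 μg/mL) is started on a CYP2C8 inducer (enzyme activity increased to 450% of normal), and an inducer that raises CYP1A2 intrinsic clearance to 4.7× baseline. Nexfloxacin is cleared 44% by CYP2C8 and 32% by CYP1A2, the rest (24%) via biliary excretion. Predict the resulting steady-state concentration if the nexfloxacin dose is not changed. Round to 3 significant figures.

CYP2C8: 0.44 × 4.5 = 1.98
CYP1A2: 0.32 × 4.7 = 1.504
Other: 0.24 (unchanged)
New clearance relative to baseline: 1.98 + 1.504 + 0.24 = 3.724.
Steady-state concentration ∝ 1/CL: new value = 67.5 / 3.724 = 18.1 μg/mL.

18.1 μg/mL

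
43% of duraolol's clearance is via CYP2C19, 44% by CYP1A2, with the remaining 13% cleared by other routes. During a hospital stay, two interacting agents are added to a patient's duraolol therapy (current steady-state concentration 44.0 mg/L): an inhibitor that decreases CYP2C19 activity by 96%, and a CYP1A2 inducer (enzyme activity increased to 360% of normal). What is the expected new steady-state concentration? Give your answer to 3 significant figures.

25.4 mg/L

CYP2C19: 0.43 × 0.04 = 0.0172
CYP1A2: 0.44 × 3.6 = 1.584
Other: 0.13 (unchanged)
Relative clearance = 0.0172 + 1.584 + 0.13 = 1.7312.
New steady-state concentration = 44.0 / 1.7312 = 25.4 mg/L (concentration scales inversely with clearance).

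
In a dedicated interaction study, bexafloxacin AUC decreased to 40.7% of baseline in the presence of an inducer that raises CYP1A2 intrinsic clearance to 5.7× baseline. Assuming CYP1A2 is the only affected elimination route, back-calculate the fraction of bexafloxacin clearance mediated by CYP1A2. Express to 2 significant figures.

Write x for the fraction cleared via CYP1A2. The observed AUC change means clearance rose to 1/0.407 = 2.457 of baseline.
Only the CYP1A2 route changed, so 2.457 = x·5.7 + (1 − x), giving x = 0.31.

0.31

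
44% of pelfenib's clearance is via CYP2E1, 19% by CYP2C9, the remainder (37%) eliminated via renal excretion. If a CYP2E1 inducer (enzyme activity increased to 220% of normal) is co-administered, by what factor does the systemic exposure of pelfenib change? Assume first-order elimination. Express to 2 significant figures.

0.65

The CYP2E1 pathway (44% of clearance) is boosted to 2.2× activity: 0.44 × 2.2 = 0.968.
CYP2C9 (19%) and the residual 37% are unaffected.
Relative clearance = 0.968 + 0.19 + 0.37 = 1.528.
Systemic exposure ratio = CL_old/CL_new = 1 / 1.528 = 0.65.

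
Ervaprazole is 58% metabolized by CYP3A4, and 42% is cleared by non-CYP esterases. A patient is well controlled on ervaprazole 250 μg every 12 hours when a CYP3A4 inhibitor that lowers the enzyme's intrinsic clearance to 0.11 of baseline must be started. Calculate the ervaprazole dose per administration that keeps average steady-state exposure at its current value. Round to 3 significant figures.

121 μg

CYP3A4: 0.58 × 0.11 = 0.0638
Other: 0.42 (unchanged)
New clearance relative to baseline: 0.0638 + 0.42 = 0.4838.
Exposure is unchanged when dose changes in proportion to clearance. New dose = 250 μg × 0.4838 = 121 μg.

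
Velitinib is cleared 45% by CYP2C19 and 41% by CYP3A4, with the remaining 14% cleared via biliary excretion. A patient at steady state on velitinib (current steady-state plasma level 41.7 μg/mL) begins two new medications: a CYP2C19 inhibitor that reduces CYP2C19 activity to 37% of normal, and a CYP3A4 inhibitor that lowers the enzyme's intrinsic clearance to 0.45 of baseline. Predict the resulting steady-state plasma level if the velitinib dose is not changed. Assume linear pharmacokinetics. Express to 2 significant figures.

85 μg/mL

The CYP2C19 pathway (45% of clearance) falls to 0.37× activity: 0.45 × 0.37 = 0.1665.
The CYP3A4 pathway (41% of clearance) is reduced to 0.45× activity: 0.41 × 0.45 = 0.1845.
Non-CYP routes (14%) are unchanged.
New clearance relative to baseline: 0.1665 + 0.1845 + 0.14 = 0.491.
Dividing the baseline by the relative clearance: 41.7 / 0.491 = 85 μg/mL.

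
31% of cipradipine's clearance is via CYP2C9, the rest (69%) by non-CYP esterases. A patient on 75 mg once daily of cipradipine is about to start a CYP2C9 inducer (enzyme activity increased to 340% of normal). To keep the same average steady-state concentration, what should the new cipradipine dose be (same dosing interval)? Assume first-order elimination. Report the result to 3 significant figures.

CYP2C9: 0.31 × 3.4 = 1.054
Other: 0.69 (unchanged)
New clearance relative to baseline: 1.054 + 0.69 = 1.744.
Exposure is unchanged when dose changes in proportion to clearance. New dose = 75 mg × 1.744 = 131 mg.

131 mg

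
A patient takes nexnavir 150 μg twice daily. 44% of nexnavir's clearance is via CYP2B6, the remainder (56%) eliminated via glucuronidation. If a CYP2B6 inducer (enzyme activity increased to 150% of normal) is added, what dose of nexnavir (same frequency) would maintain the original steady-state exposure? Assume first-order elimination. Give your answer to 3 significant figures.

183 μg

The CYP2B6 pathway (44% of clearance) is boosted to 1.5× activity: 0.44 × 1.5 = 0.66.
Non-CYP routes (56%) are unchanged.
Relative clearance = 0.66 + 0.56 = 1.22.
Css,avg = (dose rate)/CL, so holding Css fixed requires dose ∝ CL: 150 × 1.22 = 183 μg.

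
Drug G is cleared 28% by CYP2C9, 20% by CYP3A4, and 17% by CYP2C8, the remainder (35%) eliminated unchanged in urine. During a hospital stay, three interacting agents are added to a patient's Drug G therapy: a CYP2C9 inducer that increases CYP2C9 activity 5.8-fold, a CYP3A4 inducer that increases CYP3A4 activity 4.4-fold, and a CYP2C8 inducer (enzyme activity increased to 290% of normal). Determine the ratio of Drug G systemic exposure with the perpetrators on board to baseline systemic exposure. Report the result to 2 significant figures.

0.30

CYP2C9: 0.28 × 5.8 = 1.624
CYP3A4: 0.2 × 4.4 = 0.88
CYP2C8: 0.17 × 2.9 = 0.493
Other: 0.35 (unchanged)
Relative clearance = 1.624 + 0.88 + 0.493 + 0.35 = 3.347.
Because systemic exposure varies inversely with clearance, the combined effect is 1 / 3.347 = 0.30.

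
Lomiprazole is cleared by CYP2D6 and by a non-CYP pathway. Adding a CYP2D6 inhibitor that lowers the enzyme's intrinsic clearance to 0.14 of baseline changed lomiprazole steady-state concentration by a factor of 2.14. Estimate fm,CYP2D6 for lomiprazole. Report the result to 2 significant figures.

CL'/CL = 1 / 2.14 = 0.4673
0.14·fm + (1 − fm) = 0.4673
fm = (0.4673 − 1) / (0.14 − 1) = 0.62

0.62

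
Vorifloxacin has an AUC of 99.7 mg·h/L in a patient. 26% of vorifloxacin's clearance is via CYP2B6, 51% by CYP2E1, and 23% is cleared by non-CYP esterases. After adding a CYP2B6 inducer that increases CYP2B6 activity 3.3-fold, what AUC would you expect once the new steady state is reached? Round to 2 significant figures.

CYP2B6: 0.26 × 3.3 = 0.858
CYP2E1: 0.51 (unchanged)
Other: 0.23 (unchanged)
CL_new/CL_old = 0.858 + 0.51 + 0.23 = 1.598.
AUC ∝ 1/CL, so new value = 99.7 / 1.598 = 62 mg·h/L.

62 mg·h/L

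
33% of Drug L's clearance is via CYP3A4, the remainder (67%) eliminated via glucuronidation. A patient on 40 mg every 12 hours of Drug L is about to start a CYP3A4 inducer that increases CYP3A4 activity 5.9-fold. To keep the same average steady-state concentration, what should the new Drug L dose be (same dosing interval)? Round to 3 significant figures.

105 mg

The CYP3A4 pathway (33% of clearance) increases to 5.9× activity: 0.33 × 5.9 = 1.947.
Non-CYP routes (67%) are unchanged.
CL_new/CL_old = 1.947 + 0.67 = 2.617.
Exposure is unchanged when dose changes in proportion to clearance. New dose = 40 mg × 2.617 = 105 mg.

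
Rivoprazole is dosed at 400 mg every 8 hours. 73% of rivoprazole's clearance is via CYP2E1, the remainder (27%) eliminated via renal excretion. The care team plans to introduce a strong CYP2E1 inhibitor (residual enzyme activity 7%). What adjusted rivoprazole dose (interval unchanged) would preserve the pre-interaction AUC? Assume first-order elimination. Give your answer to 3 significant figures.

128 mg

The CYP2E1 pathway (73% of clearance) is reduced to 0.07× activity: 0.73 × 0.07 = 0.0511.
The remaining 27% of clearance is unaffected.
New clearance relative to baseline: 0.0511 + 0.27 = 0.3211.
Exposure is unchanged when dose changes in proportion to clearance. New dose = 400 mg × 0.3211 = 128 mg.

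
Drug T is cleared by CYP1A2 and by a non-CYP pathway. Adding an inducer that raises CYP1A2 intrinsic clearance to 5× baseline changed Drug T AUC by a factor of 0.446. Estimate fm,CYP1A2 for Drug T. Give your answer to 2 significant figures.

0.31

CL'/CL = 1 / 0.446 = 2.242
5·fm + (1 − fm) = 2.242
fm = (2.242 − 1) / (5 − 1) = 0.31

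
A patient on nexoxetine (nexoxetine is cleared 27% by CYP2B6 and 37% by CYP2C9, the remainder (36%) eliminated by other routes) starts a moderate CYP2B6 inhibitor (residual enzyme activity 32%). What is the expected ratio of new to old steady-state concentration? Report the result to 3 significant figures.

1.22

The CYP2B6 pathway (27% of clearance) drops to 0.32× activity: 0.27 × 0.32 = 0.0864.
CYP2C9 (37%) and the residual 36% are unaffected.
New clearance relative to baseline: 0.0864 + 0.37 + 0.36 = 0.8164.
Steady-state concentration ratio = CL_old/CL_new = 1 / 0.8164 = 1.22.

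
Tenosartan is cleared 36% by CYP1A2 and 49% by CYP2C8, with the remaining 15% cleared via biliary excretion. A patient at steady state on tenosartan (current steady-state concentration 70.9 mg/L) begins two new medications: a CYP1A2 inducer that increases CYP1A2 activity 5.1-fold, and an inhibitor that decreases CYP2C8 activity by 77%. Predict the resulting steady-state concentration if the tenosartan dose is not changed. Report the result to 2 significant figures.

34 mg/L

The CYP1A2 pathway (36% of clearance) rises to 5.1× activity: 0.36 × 5.1 = 1.836.
The CYP2C8 pathway (49% of clearance) is reduced to 0.23× activity: 0.49 × 0.23 = 0.1127.
Non-CYP routes (15%) are unchanged.
CL_new/CL_old = 1.836 + 0.1127 + 0.15 = 2.0987.
Dividing the baseline by the relative clearance: 70.9 / 2.0987 = 34 mg/L.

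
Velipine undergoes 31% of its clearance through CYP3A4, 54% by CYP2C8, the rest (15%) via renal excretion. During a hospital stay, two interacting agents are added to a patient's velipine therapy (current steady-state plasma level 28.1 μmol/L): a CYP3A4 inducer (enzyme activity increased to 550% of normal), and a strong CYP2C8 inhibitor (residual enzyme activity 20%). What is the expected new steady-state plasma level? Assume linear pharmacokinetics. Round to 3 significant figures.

CYP3A4: 0.31 × 5.5 = 1.705
CYP2C8: 0.54 × 0.2 = 0.108
Other: 0.15 (unchanged)
CL_new/CL_old = 1.705 + 0.108 + 0.15 = 1.963.
New steady-state plasma level = 28.1 / 1.963 = 14.3 μmol/L (concentration scales inversely with clearance).

14.3 μmol/L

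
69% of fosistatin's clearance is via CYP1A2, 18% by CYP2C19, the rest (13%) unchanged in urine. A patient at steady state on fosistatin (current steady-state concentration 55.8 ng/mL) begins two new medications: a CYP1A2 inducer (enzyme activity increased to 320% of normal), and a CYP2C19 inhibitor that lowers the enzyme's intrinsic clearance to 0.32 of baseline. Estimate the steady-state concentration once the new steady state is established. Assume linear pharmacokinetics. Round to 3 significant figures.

23.3 ng/mL

CYP1A2: 0.69 × 3.2 = 2.208
CYP2C19: 0.18 × 0.32 = 0.0576
Other: 0.13 (unchanged)
New clearance relative to baseline: 2.208 + 0.0576 + 0.13 = 2.3956.
New steady-state concentration = 55.8 / 2.3956 = 23.3 ng/mL (concentration scales inversely with clearance).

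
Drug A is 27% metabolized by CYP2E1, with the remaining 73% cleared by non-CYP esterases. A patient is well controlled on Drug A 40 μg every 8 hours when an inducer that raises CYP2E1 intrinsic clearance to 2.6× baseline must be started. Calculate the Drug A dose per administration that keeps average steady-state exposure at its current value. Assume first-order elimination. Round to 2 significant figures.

The CYP2E1 pathway (27% of clearance) is boosted to 2.6× activity: 0.27 × 2.6 = 0.702.
The remaining 73% of clearance is unaffected.
CL_new/CL_old = 0.702 + 0.73 = 1.432.
Exposure is unchanged when dose changes in proportion to clearance. New dose = 40 μg × 1.432 = 57 μg.

57 μg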